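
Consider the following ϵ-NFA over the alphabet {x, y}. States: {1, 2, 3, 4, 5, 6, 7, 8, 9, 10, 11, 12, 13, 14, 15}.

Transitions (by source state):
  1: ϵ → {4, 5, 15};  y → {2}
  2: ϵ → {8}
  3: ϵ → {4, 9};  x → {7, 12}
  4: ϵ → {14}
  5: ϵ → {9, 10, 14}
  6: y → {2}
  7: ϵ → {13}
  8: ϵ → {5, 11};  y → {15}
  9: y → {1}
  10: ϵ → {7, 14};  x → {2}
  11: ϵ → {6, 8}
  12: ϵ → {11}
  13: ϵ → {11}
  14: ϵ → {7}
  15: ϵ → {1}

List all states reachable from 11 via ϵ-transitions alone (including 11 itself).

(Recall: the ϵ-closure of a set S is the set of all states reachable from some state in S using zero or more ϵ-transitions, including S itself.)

{5, 6, 7, 8, 9, 10, 11, 13, 14}

Start with {11}.
From 11 via ϵ: add 6, 8.
From 8 via ϵ: add 5.
From 5 via ϵ: add 9, 10, 14.
From 10 via ϵ: add 7.
From 7 via ϵ: add 13.
No new states can be added; the closed set is {5, 6, 7, 8, 9, 10, 11, 13, 14}.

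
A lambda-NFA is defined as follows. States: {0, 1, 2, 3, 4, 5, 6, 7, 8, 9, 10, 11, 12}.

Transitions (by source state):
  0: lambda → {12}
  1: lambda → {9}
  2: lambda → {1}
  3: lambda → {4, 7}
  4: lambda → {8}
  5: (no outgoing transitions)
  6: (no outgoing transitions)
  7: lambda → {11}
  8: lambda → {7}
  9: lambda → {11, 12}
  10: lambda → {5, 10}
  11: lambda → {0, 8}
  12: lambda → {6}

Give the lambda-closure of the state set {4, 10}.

{0, 4, 5, 6, 7, 8, 10, 11, 12}

Start with {4, 10}.
From 4 via lambda: add 8.
From 10 via lambda: add 5.
From 8 via lambda: add 7.
From 7 via lambda: add 11.
From 11 via lambda: add 0.
From 0 via lambda: add 12.
From 12 via lambda: add 6.
No new states can be added; the closed set is {0, 4, 5, 6, 7, 8, 10, 11, 12}.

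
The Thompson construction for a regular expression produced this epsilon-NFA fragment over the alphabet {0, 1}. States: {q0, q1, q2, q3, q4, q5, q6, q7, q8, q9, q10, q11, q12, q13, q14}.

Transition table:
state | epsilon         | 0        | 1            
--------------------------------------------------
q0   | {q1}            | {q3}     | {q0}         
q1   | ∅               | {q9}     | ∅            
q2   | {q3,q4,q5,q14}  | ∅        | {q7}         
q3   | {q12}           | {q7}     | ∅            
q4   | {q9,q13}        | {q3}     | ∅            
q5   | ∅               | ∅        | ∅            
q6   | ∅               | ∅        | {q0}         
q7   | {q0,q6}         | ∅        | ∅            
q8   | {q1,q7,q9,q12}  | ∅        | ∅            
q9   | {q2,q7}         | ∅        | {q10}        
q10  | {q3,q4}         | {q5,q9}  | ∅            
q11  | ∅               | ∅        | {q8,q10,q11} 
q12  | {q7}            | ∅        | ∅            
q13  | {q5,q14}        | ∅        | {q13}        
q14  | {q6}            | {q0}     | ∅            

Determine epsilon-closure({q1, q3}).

{q0, q1, q3, q6, q7, q12}

Start with {q1, q3}.
From q3 via epsilon: add q12.
From q12 via epsilon: add q7.
From q7 via epsilon: add q0, q6.
No new states can be added; the closed set is {q0, q1, q3, q6, q7, q12}.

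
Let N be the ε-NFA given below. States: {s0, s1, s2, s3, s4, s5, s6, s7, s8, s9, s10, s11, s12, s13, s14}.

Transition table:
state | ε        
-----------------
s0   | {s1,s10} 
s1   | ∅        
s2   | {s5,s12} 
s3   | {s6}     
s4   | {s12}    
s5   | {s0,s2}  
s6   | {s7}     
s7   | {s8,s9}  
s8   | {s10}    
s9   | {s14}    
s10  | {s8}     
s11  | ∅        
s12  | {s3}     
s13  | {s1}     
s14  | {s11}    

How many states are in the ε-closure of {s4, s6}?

Start with {s4, s6}.
From s4 via ε: add s12.
From s6 via ε: add s7.
From s7 via ε: add s8, s9.
From s12 via ε: add s3.
From s8 via ε: add s10.
From s9 via ε: add s14.
From s14 via ε: add s11.
ε-closure = {s3, s4, s6, s7, s8, s9, s10, s11, s12, s14}, which has 10 states.

10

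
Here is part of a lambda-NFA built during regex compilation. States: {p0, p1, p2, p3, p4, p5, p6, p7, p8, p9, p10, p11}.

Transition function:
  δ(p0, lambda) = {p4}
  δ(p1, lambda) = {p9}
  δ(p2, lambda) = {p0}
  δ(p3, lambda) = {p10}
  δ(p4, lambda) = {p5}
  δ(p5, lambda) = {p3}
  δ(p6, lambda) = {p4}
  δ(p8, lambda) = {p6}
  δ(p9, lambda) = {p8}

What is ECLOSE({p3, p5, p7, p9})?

{p3, p4, p5, p6, p7, p8, p9, p10}

Start with {p3, p5, p7, p9}.
From p3 via lambda: add p10.
From p9 via lambda: add p8.
From p8 via lambda: add p6.
From p6 via lambda: add p4.
No new states can be added; the closed set is {p3, p4, p5, p6, p7, p8, p9, p10}.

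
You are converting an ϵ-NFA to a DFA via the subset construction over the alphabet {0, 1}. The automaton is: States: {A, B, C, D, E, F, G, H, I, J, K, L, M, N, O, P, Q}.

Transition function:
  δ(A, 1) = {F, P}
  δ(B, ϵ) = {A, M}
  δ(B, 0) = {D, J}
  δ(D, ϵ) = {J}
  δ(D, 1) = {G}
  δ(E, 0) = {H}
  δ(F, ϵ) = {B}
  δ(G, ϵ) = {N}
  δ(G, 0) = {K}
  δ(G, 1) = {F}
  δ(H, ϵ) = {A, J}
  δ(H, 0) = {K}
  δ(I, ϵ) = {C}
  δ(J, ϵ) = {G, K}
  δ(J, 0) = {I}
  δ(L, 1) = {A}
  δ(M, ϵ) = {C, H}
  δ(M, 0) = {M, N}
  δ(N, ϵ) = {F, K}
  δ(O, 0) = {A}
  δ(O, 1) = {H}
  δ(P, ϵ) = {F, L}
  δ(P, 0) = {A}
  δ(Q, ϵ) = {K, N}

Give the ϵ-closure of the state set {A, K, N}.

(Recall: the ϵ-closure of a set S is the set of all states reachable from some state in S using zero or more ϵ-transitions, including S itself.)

Start with {A, K, N}.
From N via ϵ: add F.
From F via ϵ: add B.
From B via ϵ: add M.
From M via ϵ: add C, H.
From H via ϵ: add J.
From J via ϵ: add G.
No new states can be added; the closed set is {A, B, C, F, G, H, J, K, M, N}.

{A, B, C, F, G, H, J, K, M, N}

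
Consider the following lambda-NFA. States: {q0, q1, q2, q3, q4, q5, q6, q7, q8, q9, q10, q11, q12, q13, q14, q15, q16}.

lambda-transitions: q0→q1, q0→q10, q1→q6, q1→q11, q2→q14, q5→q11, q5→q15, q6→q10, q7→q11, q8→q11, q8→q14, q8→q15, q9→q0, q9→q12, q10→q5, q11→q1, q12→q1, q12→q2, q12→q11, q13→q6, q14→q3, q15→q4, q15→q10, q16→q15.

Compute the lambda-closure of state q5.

{q1, q4, q5, q6, q10, q11, q15}

Start with {q5}.
From q5 via lambda: add q11, q15.
From q11 via lambda: add q1.
From q15 via lambda: add q4, q10.
From q1 via lambda: add q6.
No new states can be added; the closed set is {q1, q4, q5, q6, q10, q11, q15}.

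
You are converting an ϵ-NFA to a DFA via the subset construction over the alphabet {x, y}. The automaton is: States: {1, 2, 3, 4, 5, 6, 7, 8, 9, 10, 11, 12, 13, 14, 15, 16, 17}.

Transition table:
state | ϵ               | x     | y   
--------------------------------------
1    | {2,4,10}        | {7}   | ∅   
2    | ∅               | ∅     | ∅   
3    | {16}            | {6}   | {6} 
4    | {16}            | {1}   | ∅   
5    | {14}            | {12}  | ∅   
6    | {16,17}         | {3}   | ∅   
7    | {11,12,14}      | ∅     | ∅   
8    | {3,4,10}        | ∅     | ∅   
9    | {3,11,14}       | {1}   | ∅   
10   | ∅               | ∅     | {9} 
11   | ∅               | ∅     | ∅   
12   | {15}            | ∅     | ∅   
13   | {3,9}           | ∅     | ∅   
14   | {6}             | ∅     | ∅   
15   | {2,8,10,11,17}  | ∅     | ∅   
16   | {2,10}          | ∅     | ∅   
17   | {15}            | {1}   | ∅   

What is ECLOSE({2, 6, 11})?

{2, 3, 4, 6, 8, 10, 11, 15, 16, 17}

Start with {2, 6, 11}.
From 6 via ϵ: add 16, 17.
From 16 via ϵ: add 10.
From 17 via ϵ: add 15.
From 15 via ϵ: add 8.
From 8 via ϵ: add 3, 4.
No new states can be added; the closed set is {2, 3, 4, 6, 8, 10, 11, 15, 16, 17}.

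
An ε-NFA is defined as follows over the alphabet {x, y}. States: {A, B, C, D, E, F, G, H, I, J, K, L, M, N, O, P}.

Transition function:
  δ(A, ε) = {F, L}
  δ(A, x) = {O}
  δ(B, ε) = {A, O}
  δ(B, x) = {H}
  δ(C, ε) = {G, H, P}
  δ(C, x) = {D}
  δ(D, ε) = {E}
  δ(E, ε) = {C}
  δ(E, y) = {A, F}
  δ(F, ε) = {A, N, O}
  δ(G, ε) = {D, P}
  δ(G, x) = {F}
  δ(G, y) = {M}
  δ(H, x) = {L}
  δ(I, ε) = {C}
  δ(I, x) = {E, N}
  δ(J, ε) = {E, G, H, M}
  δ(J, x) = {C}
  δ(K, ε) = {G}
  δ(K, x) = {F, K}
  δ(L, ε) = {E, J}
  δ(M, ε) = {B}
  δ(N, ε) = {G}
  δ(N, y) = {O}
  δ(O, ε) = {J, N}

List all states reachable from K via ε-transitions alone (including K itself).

{C, D, E, G, H, K, P}

Start with {K}.
From K via ε: add G.
From G via ε: add D, P.
From D via ε: add E.
From E via ε: add C.
From C via ε: add H.
No new states can be added; the closed set is {C, D, E, G, H, K, P}.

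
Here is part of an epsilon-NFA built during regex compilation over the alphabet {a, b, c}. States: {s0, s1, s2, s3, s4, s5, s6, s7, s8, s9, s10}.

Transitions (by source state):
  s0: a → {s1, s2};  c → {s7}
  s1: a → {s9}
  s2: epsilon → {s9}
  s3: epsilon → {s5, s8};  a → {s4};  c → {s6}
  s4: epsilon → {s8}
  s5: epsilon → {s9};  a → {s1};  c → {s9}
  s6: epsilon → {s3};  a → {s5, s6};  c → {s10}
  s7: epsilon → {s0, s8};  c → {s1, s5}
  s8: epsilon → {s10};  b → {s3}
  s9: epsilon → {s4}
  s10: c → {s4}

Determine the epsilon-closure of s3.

Start with {s3}.
From s3 via epsilon: add s5, s8.
From s5 via epsilon: add s9.
From s8 via epsilon: add s10.
From s9 via epsilon: add s4.
No new states can be added; the closed set is {s3, s4, s5, s8, s9, s10}.

{s3, s4, s5, s8, s9, s10}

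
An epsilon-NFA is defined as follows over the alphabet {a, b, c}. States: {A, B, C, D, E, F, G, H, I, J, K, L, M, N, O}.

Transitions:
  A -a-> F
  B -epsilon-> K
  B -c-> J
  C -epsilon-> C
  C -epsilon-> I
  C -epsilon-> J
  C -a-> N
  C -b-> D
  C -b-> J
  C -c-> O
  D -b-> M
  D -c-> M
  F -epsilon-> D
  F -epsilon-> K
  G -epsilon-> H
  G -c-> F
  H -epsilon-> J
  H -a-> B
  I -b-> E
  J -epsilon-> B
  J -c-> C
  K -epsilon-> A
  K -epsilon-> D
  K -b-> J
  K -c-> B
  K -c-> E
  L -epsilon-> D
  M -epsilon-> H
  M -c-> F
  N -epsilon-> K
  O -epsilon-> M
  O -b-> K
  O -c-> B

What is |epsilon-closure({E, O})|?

Start with {E, O}.
From O via epsilon: add M.
From M via epsilon: add H.
From H via epsilon: add J.
From J via epsilon: add B.
From B via epsilon: add K.
From K via epsilon: add A, D.
epsilon-closure = {A, B, D, E, H, J, K, M, O}, which has 9 states.

9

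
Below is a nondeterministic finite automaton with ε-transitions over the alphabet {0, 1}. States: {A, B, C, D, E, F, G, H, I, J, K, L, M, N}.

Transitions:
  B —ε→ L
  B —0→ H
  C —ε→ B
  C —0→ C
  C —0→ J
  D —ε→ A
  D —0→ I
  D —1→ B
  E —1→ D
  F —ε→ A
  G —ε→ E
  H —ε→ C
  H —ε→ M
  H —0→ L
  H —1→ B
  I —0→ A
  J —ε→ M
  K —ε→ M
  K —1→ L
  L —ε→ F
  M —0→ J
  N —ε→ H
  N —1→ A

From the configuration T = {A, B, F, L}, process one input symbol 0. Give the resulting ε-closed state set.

{A, B, C, F, H, L, M}

B on 0 → {H}.
No 0-transition from A, F, L.
Union after reading 0: {H}.
Now take the ε-closure:
From H via ε: add C, M.
From C via ε: add B.
From B via ε: add L.
From L via ε: add F.
From F via ε: add A.
No new states can be added; the closed set is {A, B, C, F, H, L, M}.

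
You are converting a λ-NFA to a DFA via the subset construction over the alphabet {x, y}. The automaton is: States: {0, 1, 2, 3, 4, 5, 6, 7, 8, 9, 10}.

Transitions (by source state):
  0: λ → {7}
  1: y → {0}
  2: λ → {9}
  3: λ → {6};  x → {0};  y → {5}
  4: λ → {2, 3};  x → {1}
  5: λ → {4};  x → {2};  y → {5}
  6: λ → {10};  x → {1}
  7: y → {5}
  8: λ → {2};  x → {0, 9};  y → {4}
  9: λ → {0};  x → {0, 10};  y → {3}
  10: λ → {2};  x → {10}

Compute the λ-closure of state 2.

{0, 2, 7, 9}

Start with {2}.
From 2 via λ: add 9.
From 9 via λ: add 0.
From 0 via λ: add 7.
No new states can be added; the closed set is {0, 2, 7, 9}.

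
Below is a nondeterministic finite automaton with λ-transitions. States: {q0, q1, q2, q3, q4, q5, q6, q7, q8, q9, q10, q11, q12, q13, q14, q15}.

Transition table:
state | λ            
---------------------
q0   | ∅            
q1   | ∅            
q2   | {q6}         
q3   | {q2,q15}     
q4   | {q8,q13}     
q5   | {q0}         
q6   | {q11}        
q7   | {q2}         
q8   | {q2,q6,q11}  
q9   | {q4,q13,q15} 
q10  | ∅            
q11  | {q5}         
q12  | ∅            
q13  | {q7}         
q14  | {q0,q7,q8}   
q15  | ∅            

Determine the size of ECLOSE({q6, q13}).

7

Start with {q6, q13}.
From q6 via λ: add q11.
From q13 via λ: add q7.
From q7 via λ: add q2.
From q11 via λ: add q5.
From q5 via λ: add q0.
λ-closure = {q0, q2, q5, q6, q7, q11, q13}, which has 7 states.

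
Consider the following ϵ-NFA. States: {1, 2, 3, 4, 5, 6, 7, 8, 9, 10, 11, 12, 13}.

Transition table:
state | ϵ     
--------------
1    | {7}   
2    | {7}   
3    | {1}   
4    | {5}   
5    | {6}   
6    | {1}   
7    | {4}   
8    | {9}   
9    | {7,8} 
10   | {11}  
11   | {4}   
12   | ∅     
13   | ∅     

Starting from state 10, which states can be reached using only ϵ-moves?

{1, 4, 5, 6, 7, 10, 11}

Start with {10}.
From 10 via ϵ: add 11.
From 11 via ϵ: add 4.
From 4 via ϵ: add 5.
From 5 via ϵ: add 6.
From 6 via ϵ: add 1.
From 1 via ϵ: add 7.
No new states can be added; the closed set is {1, 4, 5, 6, 7, 10, 11}.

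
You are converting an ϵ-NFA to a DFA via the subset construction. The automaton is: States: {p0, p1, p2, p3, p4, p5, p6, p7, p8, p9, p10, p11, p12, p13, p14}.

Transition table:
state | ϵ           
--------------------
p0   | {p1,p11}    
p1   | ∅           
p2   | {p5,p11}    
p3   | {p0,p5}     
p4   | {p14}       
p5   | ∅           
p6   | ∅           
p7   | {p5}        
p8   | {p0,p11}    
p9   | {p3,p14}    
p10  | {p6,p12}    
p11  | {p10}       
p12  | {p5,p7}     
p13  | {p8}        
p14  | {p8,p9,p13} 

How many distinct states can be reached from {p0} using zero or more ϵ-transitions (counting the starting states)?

Start with {p0}.
From p0 via ϵ: add p1, p11.
From p11 via ϵ: add p10.
From p10 via ϵ: add p6, p12.
From p12 via ϵ: add p5, p7.
ϵ-closure = {p0, p1, p5, p6, p7, p10, p11, p12}, which has 8 states.

8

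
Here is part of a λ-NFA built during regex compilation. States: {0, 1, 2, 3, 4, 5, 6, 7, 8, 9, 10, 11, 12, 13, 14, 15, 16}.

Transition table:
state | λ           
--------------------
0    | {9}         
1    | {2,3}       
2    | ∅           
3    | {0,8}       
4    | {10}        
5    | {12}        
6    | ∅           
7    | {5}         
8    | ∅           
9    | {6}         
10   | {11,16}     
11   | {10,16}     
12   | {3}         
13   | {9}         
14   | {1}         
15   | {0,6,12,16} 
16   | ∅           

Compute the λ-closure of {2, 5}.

Start with {2, 5}.
From 5 via λ: add 12.
From 12 via λ: add 3.
From 3 via λ: add 0, 8.
From 0 via λ: add 9.
From 9 via λ: add 6.
No new states can be added; the closed set is {0, 2, 3, 5, 6, 8, 9, 12}.

{0, 2, 3, 5, 6, 8, 9, 12}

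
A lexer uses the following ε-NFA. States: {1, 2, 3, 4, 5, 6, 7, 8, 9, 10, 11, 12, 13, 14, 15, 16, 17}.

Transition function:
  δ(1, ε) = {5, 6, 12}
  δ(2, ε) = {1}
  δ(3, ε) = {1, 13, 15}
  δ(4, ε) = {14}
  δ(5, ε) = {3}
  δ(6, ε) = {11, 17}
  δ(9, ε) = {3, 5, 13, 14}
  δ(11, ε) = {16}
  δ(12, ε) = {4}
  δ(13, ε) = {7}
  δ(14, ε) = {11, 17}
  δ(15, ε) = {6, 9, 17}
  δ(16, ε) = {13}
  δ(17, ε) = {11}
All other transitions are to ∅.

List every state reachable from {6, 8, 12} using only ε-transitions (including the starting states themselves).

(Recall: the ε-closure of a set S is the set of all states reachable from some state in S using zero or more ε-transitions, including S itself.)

Start with {6, 8, 12}.
From 6 via ε: add 11, 17.
From 12 via ε: add 4.
From 4 via ε: add 14.
From 11 via ε: add 16.
From 16 via ε: add 13.
From 13 via ε: add 7.
No new states can be added; the closed set is {4, 6, 7, 8, 11, 12, 13, 14, 16, 17}.

{4, 6, 7, 8, 11, 12, 13, 14, 16, 17}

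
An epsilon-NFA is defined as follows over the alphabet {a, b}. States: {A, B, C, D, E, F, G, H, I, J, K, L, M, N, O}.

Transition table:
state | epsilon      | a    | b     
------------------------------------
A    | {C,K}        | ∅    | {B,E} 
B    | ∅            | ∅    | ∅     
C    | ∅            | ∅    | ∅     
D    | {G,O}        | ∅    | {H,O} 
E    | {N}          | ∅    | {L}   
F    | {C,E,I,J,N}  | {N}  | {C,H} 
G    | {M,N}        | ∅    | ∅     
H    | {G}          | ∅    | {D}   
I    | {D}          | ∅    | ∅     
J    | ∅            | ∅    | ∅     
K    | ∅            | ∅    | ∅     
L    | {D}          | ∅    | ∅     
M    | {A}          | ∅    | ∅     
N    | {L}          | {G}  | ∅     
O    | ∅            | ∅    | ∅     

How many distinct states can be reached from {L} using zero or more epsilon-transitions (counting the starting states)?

Start with {L}.
From L via epsilon: add D.
From D via epsilon: add G, O.
From G via epsilon: add M, N.
From M via epsilon: add A.
From A via epsilon: add C, K.
epsilon-closure = {A, C, D, G, K, L, M, N, O}, which has 9 states.

9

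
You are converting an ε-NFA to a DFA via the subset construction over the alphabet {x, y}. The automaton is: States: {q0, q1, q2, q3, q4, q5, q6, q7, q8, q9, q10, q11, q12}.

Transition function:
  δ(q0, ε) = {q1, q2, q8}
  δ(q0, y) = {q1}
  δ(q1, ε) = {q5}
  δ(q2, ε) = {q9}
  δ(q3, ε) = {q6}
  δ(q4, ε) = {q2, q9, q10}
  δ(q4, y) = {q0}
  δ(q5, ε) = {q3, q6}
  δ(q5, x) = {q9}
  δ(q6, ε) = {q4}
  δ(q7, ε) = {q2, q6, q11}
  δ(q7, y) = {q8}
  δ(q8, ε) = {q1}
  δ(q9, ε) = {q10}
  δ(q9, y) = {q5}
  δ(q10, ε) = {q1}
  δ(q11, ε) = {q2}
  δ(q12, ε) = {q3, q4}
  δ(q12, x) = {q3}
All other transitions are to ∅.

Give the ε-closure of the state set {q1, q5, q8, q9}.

{q1, q2, q3, q4, q5, q6, q8, q9, q10}

Start with {q1, q5, q8, q9}.
From q5 via ε: add q3, q6.
From q9 via ε: add q10.
From q6 via ε: add q4.
From q4 via ε: add q2.
No new states can be added; the closed set is {q1, q2, q3, q4, q5, q6, q8, q9, q10}.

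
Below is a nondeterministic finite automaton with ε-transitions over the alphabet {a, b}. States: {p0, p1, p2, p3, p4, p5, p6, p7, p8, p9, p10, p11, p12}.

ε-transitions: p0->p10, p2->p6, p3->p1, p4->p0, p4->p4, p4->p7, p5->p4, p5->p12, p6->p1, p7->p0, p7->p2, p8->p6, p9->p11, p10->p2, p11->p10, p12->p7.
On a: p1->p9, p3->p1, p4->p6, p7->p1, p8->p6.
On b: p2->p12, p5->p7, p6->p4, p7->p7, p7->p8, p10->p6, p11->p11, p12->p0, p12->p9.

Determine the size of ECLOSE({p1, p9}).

6

Start with {p1, p9}.
From p9 via ε: add p11.
From p11 via ε: add p10.
From p10 via ε: add p2.
From p2 via ε: add p6.
ε-closure = {p1, p2, p6, p9, p10, p11}, which has 6 states.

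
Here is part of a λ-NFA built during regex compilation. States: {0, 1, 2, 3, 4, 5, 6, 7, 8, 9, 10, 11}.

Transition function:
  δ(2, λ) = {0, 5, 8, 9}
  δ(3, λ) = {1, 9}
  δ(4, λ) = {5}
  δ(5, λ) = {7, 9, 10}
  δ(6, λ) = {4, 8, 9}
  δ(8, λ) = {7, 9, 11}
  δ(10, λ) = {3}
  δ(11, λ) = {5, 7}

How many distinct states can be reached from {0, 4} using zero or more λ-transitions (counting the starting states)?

Start with {0, 4}.
From 4 via λ: add 5.
From 5 via λ: add 7, 9, 10.
From 10 via λ: add 3.
From 3 via λ: add 1.
λ-closure = {0, 1, 3, 4, 5, 7, 9, 10}, which has 8 states.

8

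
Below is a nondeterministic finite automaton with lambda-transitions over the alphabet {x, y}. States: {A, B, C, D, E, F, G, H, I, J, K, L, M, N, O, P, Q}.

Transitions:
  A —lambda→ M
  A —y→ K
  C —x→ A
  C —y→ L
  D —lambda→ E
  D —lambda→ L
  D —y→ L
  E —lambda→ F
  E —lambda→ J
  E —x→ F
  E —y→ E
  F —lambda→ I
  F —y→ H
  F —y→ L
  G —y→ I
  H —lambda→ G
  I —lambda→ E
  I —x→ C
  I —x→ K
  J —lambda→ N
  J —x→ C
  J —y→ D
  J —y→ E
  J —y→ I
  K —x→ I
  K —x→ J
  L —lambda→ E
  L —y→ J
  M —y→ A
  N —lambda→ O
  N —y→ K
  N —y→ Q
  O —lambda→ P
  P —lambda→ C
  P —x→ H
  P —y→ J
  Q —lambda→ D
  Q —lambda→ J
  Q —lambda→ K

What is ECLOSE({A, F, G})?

{A, C, E, F, G, I, J, M, N, O, P}

Start with {A, F, G}.
From A via lambda: add M.
From F via lambda: add I.
From I via lambda: add E.
From E via lambda: add J.
From J via lambda: add N.
From N via lambda: add O.
From O via lambda: add P.
From P via lambda: add C.
No new states can be added; the closed set is {A, C, E, F, G, I, J, M, N, O, P}.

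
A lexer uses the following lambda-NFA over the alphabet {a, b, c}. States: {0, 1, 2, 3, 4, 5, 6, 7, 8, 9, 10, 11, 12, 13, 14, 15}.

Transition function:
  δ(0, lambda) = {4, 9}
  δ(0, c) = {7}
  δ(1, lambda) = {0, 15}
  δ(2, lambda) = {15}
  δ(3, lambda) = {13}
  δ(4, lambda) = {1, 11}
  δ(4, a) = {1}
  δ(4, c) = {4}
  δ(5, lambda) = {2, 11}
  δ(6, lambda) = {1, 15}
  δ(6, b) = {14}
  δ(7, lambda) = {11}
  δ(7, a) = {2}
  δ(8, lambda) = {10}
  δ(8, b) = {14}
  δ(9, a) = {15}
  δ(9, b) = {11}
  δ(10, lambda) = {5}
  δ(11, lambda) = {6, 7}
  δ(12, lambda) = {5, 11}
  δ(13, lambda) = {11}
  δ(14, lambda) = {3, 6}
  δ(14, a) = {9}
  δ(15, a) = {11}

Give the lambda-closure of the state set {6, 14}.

{0, 1, 3, 4, 6, 7, 9, 11, 13, 14, 15}

Start with {6, 14}.
From 6 via lambda: add 1, 15.
From 14 via lambda: add 3.
From 1 via lambda: add 0.
From 3 via lambda: add 13.
From 0 via lambda: add 4, 9.
From 13 via lambda: add 11.
From 11 via lambda: add 7.
No new states can be added; the closed set is {0, 1, 3, 4, 6, 7, 9, 11, 13, 14, 15}.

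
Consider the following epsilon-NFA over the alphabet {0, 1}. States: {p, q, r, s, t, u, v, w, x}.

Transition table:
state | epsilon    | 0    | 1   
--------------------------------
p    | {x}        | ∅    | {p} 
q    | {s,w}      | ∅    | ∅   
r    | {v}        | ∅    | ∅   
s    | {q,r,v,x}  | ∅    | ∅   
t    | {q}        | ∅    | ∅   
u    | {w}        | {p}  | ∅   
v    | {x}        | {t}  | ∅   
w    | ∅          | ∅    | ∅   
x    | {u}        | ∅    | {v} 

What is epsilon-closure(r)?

Start with {r}.
From r via epsilon: add v.
From v via epsilon: add x.
From x via epsilon: add u.
From u via epsilon: add w.
No new states can be added; the closed set is {r, u, v, w, x}.

{r, u, v, w, x}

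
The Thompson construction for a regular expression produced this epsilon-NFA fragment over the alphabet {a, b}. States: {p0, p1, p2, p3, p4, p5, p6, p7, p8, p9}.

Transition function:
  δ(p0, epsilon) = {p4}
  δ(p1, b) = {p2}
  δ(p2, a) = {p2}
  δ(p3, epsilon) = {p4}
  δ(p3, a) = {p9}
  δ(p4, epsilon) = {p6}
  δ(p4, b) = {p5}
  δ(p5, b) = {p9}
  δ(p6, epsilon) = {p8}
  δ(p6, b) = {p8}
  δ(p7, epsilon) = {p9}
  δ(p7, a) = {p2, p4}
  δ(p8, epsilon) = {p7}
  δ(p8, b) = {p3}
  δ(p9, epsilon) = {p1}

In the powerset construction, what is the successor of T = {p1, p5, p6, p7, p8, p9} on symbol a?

{p1, p2, p4, p6, p7, p8, p9}

p7 on a → {p2, p4}.
No a-transition from p1, p5, p6, p8, p9.
Union after reading a: {p2, p4}.
Now take the epsilon-closure:
From p4 via epsilon: add p6.
From p6 via epsilon: add p8.
From p8 via epsilon: add p7.
From p7 via epsilon: add p9.
From p9 via epsilon: add p1.
No new states can be added; the closed set is {p1, p2, p4, p6, p7, p8, p9}.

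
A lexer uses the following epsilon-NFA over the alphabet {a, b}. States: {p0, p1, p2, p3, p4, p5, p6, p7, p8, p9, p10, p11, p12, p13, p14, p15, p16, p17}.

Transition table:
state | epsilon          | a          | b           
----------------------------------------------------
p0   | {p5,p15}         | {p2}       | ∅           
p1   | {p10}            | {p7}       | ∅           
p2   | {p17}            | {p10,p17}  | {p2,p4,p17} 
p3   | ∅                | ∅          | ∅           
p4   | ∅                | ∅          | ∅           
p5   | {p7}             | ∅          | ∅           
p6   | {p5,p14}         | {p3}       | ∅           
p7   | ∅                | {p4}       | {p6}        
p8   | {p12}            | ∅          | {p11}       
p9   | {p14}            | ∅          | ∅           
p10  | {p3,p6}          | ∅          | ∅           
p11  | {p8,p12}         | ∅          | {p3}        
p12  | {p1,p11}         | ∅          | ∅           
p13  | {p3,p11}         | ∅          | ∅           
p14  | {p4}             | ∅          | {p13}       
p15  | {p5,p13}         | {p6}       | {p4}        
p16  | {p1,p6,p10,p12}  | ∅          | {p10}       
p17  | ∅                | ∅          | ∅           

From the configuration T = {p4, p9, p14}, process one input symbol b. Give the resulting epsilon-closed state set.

{p1, p3, p4, p5, p6, p7, p8, p10, p11, p12, p13, p14}

p14 on b → {p13}.
No b-transition from p4, p9.
Union after reading b: {p13}.
Now take the epsilon-closure:
From p13 via epsilon: add p3, p11.
From p11 via epsilon: add p8, p12.
From p12 via epsilon: add p1.
From p1 via epsilon: add p10.
From p10 via epsilon: add p6.
From p6 via epsilon: add p5, p14.
From p5 via epsilon: add p7.
From p14 via epsilon: add p4.
No new states can be added; the closed set is {p1, p3, p4, p5, p6, p7, p8, p10, p11, p12, p13, p14}.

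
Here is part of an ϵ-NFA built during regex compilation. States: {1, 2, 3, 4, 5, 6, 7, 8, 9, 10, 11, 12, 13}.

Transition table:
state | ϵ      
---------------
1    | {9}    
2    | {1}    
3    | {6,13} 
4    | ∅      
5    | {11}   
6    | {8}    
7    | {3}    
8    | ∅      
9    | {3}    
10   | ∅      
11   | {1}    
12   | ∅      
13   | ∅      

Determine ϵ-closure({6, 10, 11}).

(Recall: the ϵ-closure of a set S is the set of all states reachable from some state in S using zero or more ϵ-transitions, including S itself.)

{1, 3, 6, 8, 9, 10, 11, 13}

Start with {6, 10, 11}.
From 6 via ϵ: add 8.
From 11 via ϵ: add 1.
From 1 via ϵ: add 9.
From 9 via ϵ: add 3.
From 3 via ϵ: add 13.
No new states can be added; the closed set is {1, 3, 6, 8, 9, 10, 11, 13}.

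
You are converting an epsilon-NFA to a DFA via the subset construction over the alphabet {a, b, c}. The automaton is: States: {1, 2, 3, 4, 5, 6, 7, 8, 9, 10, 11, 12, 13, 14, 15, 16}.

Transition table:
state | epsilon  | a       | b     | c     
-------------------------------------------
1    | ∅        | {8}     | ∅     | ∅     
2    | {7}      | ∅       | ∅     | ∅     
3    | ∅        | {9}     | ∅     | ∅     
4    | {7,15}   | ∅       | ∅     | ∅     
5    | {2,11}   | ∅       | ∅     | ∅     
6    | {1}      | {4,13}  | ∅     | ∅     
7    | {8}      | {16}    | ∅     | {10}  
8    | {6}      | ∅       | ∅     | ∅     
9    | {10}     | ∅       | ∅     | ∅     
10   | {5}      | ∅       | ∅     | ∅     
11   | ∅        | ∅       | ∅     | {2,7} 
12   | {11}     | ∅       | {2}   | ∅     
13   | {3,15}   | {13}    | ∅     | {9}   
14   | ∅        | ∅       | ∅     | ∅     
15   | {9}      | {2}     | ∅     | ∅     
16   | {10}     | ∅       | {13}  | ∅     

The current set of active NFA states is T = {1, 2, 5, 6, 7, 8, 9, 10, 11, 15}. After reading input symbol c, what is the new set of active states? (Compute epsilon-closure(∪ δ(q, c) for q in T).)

{1, 2, 5, 6, 7, 8, 10, 11}

7 on c → {10}.
11 on c → {2, 7}.
No c-transition from 1, 2, 5, 6, 8, 9, 10, 15.
Union after reading c: {2, 7, 10}.
Now take the epsilon-closure:
From 7 via epsilon: add 8.
From 10 via epsilon: add 5.
From 5 via epsilon: add 11.
From 8 via epsilon: add 6.
From 6 via epsilon: add 1.
No new states can be added; the closed set is {1, 2, 5, 6, 7, 8, 10, 11}.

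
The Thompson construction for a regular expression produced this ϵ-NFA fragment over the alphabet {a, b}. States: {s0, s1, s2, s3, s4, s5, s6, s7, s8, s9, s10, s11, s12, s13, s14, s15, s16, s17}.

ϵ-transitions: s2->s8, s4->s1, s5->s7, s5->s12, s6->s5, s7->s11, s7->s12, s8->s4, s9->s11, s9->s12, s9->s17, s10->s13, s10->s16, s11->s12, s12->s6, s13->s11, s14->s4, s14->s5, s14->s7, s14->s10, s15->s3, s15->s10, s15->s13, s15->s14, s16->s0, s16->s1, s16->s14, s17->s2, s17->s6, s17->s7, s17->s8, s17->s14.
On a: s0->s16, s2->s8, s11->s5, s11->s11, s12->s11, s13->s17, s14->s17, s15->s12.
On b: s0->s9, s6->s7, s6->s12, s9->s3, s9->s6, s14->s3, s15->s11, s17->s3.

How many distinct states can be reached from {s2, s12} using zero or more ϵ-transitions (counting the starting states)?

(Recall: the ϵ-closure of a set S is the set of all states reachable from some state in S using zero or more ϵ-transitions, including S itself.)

9

Start with {s2, s12}.
From s2 via ϵ: add s8.
From s12 via ϵ: add s6.
From s6 via ϵ: add s5.
From s8 via ϵ: add s4.
From s4 via ϵ: add s1.
From s5 via ϵ: add s7.
From s7 via ϵ: add s11.
ϵ-closure = {s1, s2, s4, s5, s6, s7, s8, s11, s12}, which has 9 states.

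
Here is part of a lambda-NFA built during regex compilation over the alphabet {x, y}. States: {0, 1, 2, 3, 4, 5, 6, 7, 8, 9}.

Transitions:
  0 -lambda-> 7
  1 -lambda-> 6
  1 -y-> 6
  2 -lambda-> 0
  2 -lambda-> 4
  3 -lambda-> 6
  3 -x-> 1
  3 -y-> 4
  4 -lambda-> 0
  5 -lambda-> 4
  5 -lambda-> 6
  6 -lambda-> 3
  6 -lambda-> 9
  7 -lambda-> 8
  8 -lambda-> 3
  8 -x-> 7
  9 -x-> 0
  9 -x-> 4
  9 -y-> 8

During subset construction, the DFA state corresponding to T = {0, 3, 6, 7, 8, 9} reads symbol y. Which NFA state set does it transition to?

3 on y → {4}.
9 on y → {8}.
No y-transition from 0, 6, 7, 8.
Union after reading y: {4, 8}.
Now take the lambda-closure:
From 4 via lambda: add 0.
From 8 via lambda: add 3.
From 0 via lambda: add 7.
From 3 via lambda: add 6.
From 6 via lambda: add 9.
No new states can be added; the closed set is {0, 3, 4, 6, 7, 8, 9}.

{0, 3, 4, 6, 7, 8, 9}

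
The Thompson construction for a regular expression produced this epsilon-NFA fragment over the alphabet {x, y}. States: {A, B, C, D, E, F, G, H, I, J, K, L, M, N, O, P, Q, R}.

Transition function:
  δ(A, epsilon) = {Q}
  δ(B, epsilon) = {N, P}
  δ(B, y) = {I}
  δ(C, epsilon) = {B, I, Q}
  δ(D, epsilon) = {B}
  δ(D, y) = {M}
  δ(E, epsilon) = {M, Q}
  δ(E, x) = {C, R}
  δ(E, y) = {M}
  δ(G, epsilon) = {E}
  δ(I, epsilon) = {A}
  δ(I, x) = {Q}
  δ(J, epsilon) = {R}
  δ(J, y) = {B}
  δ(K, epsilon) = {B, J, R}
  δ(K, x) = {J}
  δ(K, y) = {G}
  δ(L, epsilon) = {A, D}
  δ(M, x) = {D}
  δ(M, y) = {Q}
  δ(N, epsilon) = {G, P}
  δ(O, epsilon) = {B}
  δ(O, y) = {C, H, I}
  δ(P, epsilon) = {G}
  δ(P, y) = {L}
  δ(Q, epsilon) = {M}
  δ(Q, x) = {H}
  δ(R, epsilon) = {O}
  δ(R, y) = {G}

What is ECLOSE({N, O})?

Start with {N, O}.
From N via epsilon: add G, P.
From O via epsilon: add B.
From G via epsilon: add E.
From E via epsilon: add M, Q.
No new states can be added; the closed set is {B, E, G, M, N, O, P, Q}.

{B, E, G, M, N, O, P, Q}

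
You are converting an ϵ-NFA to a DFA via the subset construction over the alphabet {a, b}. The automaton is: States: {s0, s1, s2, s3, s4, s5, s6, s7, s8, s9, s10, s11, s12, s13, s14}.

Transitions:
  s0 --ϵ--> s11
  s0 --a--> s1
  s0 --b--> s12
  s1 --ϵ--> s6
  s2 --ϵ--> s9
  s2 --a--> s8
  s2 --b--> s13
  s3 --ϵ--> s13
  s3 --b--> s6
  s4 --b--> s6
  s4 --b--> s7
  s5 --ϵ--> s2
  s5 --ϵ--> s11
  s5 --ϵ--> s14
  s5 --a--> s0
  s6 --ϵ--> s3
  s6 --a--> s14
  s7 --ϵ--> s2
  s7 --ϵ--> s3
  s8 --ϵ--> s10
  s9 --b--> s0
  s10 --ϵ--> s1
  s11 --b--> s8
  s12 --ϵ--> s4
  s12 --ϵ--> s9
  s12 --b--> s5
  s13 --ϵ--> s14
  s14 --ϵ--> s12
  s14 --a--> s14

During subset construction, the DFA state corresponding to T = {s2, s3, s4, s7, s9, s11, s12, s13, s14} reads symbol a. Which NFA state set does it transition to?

{s1, s3, s4, s6, s8, s9, s10, s12, s13, s14}

s2 on a → {s8}.
s14 on a → {s14}.
No a-transition from s3, s4, s7, s9, s11, s12, s13.
Union after reading a: {s8, s14}.
Now take the ϵ-closure:
From s8 via ϵ: add s10.
From s14 via ϵ: add s12.
From s10 via ϵ: add s1.
From s12 via ϵ: add s4, s9.
From s1 via ϵ: add s6.
From s6 via ϵ: add s3.
From s3 via ϵ: add s13.
No new states can be added; the closed set is {s1, s3, s4, s6, s8, s9, s10, s12, s13, s14}.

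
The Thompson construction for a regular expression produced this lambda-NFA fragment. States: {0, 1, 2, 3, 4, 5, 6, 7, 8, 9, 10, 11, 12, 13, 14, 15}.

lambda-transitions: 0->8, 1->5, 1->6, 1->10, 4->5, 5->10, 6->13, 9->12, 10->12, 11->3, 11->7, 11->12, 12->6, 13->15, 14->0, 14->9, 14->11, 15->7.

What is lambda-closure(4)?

Start with {4}.
From 4 via lambda: add 5.
From 5 via lambda: add 10.
From 10 via lambda: add 12.
From 12 via lambda: add 6.
From 6 via lambda: add 13.
From 13 via lambda: add 15.
From 15 via lambda: add 7.
No new states can be added; the closed set is {4, 5, 6, 7, 10, 12, 13, 15}.

{4, 5, 6, 7, 10, 12, 13, 15}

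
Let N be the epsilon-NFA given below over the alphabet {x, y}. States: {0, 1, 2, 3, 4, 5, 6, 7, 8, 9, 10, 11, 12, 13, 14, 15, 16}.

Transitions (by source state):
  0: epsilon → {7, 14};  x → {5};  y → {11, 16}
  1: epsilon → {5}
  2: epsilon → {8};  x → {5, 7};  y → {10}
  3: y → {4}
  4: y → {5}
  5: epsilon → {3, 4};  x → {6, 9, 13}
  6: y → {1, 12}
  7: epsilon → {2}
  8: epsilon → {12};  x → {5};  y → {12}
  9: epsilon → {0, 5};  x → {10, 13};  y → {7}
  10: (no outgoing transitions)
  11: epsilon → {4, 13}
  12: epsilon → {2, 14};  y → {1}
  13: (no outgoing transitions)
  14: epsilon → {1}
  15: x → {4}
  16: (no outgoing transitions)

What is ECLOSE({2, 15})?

{1, 2, 3, 4, 5, 8, 12, 14, 15}

Start with {2, 15}.
From 2 via epsilon: add 8.
From 8 via epsilon: add 12.
From 12 via epsilon: add 14.
From 14 via epsilon: add 1.
From 1 via epsilon: add 5.
From 5 via epsilon: add 3, 4.
No new states can be added; the closed set is {1, 2, 3, 4, 5, 8, 12, 14, 15}.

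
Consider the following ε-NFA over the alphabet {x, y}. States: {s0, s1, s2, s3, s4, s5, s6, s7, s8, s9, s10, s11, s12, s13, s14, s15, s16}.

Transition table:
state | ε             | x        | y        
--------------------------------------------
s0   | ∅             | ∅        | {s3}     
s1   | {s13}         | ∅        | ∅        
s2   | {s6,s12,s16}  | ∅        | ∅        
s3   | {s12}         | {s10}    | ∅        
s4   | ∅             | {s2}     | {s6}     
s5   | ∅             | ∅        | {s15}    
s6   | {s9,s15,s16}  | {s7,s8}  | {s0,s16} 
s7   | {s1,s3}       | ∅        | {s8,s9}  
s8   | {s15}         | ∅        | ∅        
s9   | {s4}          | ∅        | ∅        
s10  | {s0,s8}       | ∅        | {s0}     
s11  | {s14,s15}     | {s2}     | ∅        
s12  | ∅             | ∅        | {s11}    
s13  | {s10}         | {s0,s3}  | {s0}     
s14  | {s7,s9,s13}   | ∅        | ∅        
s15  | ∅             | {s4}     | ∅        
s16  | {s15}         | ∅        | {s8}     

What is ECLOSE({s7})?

{s0, s1, s3, s7, s8, s10, s12, s13, s15}

Start with {s7}.
From s7 via ε: add s1, s3.
From s1 via ε: add s13.
From s3 via ε: add s12.
From s13 via ε: add s10.
From s10 via ε: add s0, s8.
From s8 via ε: add s15.
No new states can be added; the closed set is {s0, s1, s3, s7, s8, s10, s12, s13, s15}.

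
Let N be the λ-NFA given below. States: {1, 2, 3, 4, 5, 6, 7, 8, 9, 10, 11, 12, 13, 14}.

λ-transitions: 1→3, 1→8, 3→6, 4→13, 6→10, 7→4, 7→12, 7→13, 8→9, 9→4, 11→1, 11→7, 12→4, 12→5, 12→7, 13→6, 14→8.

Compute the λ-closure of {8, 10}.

Start with {8, 10}.
From 8 via λ: add 9.
From 9 via λ: add 4.
From 4 via λ: add 13.
From 13 via λ: add 6.
No new states can be added; the closed set is {4, 6, 8, 9, 10, 13}.

{4, 6, 8, 9, 10, 13}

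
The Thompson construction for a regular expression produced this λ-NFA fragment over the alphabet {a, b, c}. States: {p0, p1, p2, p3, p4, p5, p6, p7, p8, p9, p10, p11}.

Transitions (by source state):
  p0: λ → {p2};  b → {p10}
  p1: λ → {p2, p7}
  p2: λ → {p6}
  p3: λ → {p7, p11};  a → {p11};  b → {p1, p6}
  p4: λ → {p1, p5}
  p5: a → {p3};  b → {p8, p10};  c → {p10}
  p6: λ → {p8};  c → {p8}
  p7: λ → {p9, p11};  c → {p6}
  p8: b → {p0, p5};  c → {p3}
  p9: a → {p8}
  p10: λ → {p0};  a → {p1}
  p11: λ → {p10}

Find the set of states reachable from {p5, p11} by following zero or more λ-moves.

{p0, p2, p5, p6, p8, p10, p11}

Start with {p5, p11}.
From p11 via λ: add p10.
From p10 via λ: add p0.
From p0 via λ: add p2.
From p2 via λ: add p6.
From p6 via λ: add p8.
No new states can be added; the closed set is {p0, p2, p5, p6, p8, p10, p11}.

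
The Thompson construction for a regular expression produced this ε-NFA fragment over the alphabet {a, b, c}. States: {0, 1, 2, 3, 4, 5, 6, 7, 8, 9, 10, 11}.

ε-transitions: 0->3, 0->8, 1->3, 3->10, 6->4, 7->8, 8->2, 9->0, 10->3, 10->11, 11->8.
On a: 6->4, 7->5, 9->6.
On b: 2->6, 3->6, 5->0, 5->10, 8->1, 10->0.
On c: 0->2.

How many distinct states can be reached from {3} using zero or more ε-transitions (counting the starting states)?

Start with {3}.
From 3 via ε: add 10.
From 10 via ε: add 11.
From 11 via ε: add 8.
From 8 via ε: add 2.
ε-closure = {2, 3, 8, 10, 11}, which has 5 states.

5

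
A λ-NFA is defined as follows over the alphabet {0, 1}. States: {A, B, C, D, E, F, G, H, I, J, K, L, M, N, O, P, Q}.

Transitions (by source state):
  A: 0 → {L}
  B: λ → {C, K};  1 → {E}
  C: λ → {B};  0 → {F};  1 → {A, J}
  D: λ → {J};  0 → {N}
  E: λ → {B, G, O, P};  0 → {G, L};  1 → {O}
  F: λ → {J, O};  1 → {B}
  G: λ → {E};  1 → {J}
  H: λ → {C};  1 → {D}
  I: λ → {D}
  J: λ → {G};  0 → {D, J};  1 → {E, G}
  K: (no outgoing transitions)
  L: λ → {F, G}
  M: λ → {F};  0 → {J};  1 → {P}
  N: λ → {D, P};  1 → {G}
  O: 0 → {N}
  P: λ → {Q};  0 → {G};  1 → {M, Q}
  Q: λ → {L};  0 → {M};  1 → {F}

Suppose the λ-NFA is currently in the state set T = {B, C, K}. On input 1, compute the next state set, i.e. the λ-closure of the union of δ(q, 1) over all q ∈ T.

{A, B, C, E, F, G, J, K, L, O, P, Q}

B on 1 → {E}.
C on 1 → {A, J}.
No 1-transition from K.
Union after reading 1: {A, E, J}.
Now take the λ-closure:
From E via λ: add B, G, O, P.
From B via λ: add C, K.
From P via λ: add Q.
From Q via λ: add L.
From L via λ: add F.
No new states can be added; the closed set is {A, B, C, E, F, G, J, K, L, O, P, Q}.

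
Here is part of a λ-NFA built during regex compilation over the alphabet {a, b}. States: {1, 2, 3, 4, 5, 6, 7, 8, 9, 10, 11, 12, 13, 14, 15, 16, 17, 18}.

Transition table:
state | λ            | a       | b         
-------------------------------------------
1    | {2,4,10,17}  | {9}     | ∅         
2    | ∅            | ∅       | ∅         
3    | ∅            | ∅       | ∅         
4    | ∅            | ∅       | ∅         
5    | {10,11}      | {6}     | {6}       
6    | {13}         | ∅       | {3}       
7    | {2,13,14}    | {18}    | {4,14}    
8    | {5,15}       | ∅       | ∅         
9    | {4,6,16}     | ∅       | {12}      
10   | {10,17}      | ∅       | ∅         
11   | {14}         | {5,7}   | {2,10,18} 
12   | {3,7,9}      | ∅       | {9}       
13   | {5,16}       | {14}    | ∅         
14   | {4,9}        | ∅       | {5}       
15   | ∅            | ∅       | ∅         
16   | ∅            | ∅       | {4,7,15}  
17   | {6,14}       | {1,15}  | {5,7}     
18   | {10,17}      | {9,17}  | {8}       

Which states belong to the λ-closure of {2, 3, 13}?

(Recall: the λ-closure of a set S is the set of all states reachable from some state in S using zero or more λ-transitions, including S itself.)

Start with {2, 3, 13}.
From 13 via λ: add 5, 16.
From 5 via λ: add 10, 11.
From 10 via λ: add 17.
From 11 via λ: add 14.
From 14 via λ: add 4, 9.
From 17 via λ: add 6.
No new states can be added; the closed set is {2, 3, 4, 5, 6, 9, 10, 11, 13, 14, 16, 17}.

{2, 3, 4, 5, 6, 9, 10, 11, 13, 14, 16, 17}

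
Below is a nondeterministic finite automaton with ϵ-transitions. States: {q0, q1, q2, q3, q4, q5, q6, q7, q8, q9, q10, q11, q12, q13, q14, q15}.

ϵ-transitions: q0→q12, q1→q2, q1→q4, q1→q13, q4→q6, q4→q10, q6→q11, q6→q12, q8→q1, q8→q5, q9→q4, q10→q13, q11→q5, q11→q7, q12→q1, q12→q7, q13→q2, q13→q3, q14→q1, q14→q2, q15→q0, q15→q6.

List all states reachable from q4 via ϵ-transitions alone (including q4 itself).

{q1, q2, q3, q4, q5, q6, q7, q10, q11, q12, q13}

Start with {q4}.
From q4 via ϵ: add q6, q10.
From q6 via ϵ: add q11, q12.
From q10 via ϵ: add q13.
From q11 via ϵ: add q5, q7.
From q12 via ϵ: add q1.
From q13 via ϵ: add q2, q3.
No new states can be added; the closed set is {q1, q2, q3, q4, q5, q6, q7, q10, q11, q12, q13}.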